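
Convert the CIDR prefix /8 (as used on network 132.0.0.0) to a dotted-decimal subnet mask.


/8 means 8 network bits, 24 host bits
Binary: 11111111000000000000000000000000
Mask: 255.0.0.0


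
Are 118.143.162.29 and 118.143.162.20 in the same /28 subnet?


Mask: 255.255.255.240
118.143.162.29 AND mask = 118.143.162.16
118.143.162.20 AND mask = 118.143.162.16
Yes, same subnet (118.143.162.16)


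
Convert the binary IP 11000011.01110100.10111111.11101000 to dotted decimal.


11000011 = 195
01110100 = 116
10111111 = 191
11101000 = 232
IP: 195.116.191.232


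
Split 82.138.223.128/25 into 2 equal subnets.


New prefix = 25 + 1 = 26
Each subnet has 64 addresses
  82.138.223.128/26
  82.138.223.192/26
Subnets: 82.138.223.128/26, 82.138.223.192/26


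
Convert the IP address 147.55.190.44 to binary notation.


147 = 10010011
55 = 00110111
190 = 10111110
44 = 00101100
Binary: 10010011.00110111.10111110.00101100


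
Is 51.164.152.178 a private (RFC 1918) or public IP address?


RFC 1918 private ranges:
  10.0.0.0/8 (10.0.0.0 - 10.255.255.255)
  172.16.0.0/12 (172.16.0.0 - 172.31.255.255)
  192.168.0.0/16 (192.168.0.0 - 192.168.255.255)
Public (not in any RFC 1918 range)


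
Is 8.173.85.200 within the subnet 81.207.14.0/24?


Subnet network: 81.207.14.0
Test IP AND mask: 8.173.85.0
No, 8.173.85.200 is not in 81.207.14.0/24


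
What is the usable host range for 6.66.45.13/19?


Network: 6.66.32.0
Broadcast: 6.66.63.255
First usable = network + 1
Last usable = broadcast - 1
Range: 6.66.32.1 to 6.66.63.254


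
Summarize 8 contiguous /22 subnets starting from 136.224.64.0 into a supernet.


Original prefix: /22
Number of subnets: 8 = 2^3
New prefix = 22 - 3 = 19
Supernet: 136.224.64.0/19


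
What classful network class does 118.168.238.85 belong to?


First octet: 118
Binary: 01110110
0xxxxxxx -> Class A (1-126)
Class A, default mask 255.0.0.0 (/8)


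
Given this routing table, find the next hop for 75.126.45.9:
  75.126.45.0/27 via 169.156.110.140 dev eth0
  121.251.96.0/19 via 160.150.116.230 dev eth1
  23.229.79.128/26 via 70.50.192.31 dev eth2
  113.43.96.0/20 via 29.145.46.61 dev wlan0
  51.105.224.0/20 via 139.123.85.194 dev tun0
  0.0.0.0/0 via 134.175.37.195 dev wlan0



Longest prefix match for 75.126.45.9:
  /27 75.126.45.0: MATCH
  /19 121.251.96.0: no
  /26 23.229.79.128: no
  /20 113.43.96.0: no
  /20 51.105.224.0: no
  /0 0.0.0.0: MATCH
Selected: next-hop 169.156.110.140 via eth0 (matched /27)


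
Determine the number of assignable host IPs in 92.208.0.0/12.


Host bits = 32 - 12 = 20
Total addresses = 2^20 = 1048576
Usable = total - 2 (network and broadcast)
Usable hosts: 1048574


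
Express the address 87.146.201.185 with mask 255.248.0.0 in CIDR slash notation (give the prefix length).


Binary: 11111111.11111000.00000000.00000000
Count leading 1s
Prefix: /13


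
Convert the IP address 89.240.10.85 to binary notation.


89 = 01011001
240 = 11110000
10 = 00001010
85 = 01010101
Binary: 01011001.11110000.00001010.01010101


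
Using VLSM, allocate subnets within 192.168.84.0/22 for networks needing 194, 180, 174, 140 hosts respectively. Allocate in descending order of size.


194 hosts -> /24 (254 usable): 192.168.84.0/24
180 hosts -> /24 (254 usable): 192.168.85.0/24
174 hosts -> /24 (254 usable): 192.168.86.0/24
140 hosts -> /24 (254 usable): 192.168.87.0/24
Allocation: 192.168.84.0/24 (194 hosts, 254 usable); 192.168.85.0/24 (180 hosts, 254 usable); 192.168.86.0/24 (174 hosts, 254 usable); 192.168.87.0/24 (140 hosts, 254 usable)


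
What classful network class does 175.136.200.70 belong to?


First octet: 175
Binary: 10101111
10xxxxxx -> Class B (128-191)
Class B, default mask 255.255.0.0 (/16)


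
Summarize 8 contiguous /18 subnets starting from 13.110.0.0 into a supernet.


Original prefix: /18
Number of subnets: 8 = 2^3
New prefix = 18 - 3 = 15
Supernet: 13.110.0.0/15


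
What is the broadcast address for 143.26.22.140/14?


Network: 143.24.0.0/14
Host bits = 18
Set all host bits to 1:
Broadcast: 143.27.255.255


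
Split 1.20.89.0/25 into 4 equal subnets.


New prefix = 25 + 2 = 27
Each subnet has 32 addresses
  1.20.89.0/27
  1.20.89.32/27
  1.20.89.64/27
  1.20.89.96/27
Subnets: 1.20.89.0/27, 1.20.89.32/27, 1.20.89.64/27, 1.20.89.96/27


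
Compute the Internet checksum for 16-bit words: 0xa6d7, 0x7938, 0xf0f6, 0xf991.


Sum all words (with carry folding):
+ 0xa6d7 = 0xa6d7
+ 0x7938 = 0x2010
+ 0xf0f6 = 0x1107
+ 0xf991 = 0x0a99
One's complement: ~0x0a99
Checksum = 0xf566


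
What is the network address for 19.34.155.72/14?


IP:   00010011.00100010.10011011.01001000
Mask: 11111111.11111100.00000000.00000000
AND operation:
Net:  00010011.00100000.00000000.00000000
Network: 19.32.0.0/14


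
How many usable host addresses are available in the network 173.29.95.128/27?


Host bits = 32 - 27 = 5
Total addresses = 2^5 = 32
Usable = total - 2 (network and broadcast)
Usable hosts: 30


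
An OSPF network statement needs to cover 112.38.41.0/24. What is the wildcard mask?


Subnet mask: 255.255.255.0
Wildcard = 255.255.255.255 - subnet mask
255 - 255 = 0
255 - 255 = 0
255 - 255 = 0
255 - 0 = 255
Wildcard: 0.0.0.255


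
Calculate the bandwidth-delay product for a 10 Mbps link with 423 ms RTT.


BDP = bandwidth * RTT
= 10 Mbps * 423 ms
= 10 * 1e6 * 423 / 1000 bits
= 4230000 bits
= 528750 bytes
= 516.3574 KB
BDP = 4230000 bits (528750 bytes)


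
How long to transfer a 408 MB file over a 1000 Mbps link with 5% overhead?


Effective throughput = 1000 * (1 - 5/100) = 950 Mbps
File size in Mb = 408 * 8 = 3264 Mb
Time = 3264 / 950
Time = 3.4358 seconds


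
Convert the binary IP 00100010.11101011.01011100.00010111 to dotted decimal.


00100010 = 34
11101011 = 235
01011100 = 92
00010111 = 23
IP: 34.235.92.23


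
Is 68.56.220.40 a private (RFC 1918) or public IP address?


RFC 1918 private ranges:
  10.0.0.0/8 (10.0.0.0 - 10.255.255.255)
  172.16.0.0/12 (172.16.0.0 - 172.31.255.255)
  192.168.0.0/16 (192.168.0.0 - 192.168.255.255)
Public (not in any RFC 1918 range)


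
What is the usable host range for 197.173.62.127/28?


Network: 197.173.62.112
Broadcast: 197.173.62.127
First usable = network + 1
Last usable = broadcast - 1
Range: 197.173.62.113 to 197.173.62.126


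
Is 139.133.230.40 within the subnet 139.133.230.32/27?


Subnet network: 139.133.230.32
Test IP AND mask: 139.133.230.32
Yes, 139.133.230.40 is in 139.133.230.32/27


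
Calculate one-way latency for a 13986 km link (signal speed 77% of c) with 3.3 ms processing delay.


Speed = 0.77 * 3e5 km/s = 231000 km/s
Propagation delay = 13986 / 231000 = 0.0605 s = 60.5455 ms
Processing delay = 3.3 ms
Total one-way latency = 63.8455 ms


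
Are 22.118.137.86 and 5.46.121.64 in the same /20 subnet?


Mask: 255.255.240.0
22.118.137.86 AND mask = 22.118.128.0
5.46.121.64 AND mask = 5.46.112.0
No, different subnets (22.118.128.0 vs 5.46.112.0)


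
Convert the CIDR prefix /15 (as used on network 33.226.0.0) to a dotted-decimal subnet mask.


/15 means 15 network bits, 17 host bits
Binary: 11111111111111100000000000000000
Mask: 255.254.0.0


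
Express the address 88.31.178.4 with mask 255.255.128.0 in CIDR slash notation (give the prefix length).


Binary: 11111111.11111111.10000000.00000000
Count leading 1s
Prefix: /17


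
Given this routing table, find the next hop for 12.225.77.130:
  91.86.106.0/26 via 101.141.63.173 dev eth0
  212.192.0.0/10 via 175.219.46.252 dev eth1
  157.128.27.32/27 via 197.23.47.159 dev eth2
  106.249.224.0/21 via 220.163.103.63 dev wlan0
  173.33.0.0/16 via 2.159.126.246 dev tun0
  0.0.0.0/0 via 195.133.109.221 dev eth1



Longest prefix match for 12.225.77.130:
  /26 91.86.106.0: no
  /10 212.192.0.0: no
  /27 157.128.27.32: no
  /21 106.249.224.0: no
  /16 173.33.0.0: no
  /0 0.0.0.0: MATCH
Selected: next-hop 195.133.109.221 via eth1 (matched /0)


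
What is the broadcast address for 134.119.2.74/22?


Network: 134.119.0.0/22
Host bits = 10
Set all host bits to 1:
Broadcast: 134.119.3.255


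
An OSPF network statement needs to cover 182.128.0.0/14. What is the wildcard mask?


Subnet mask: 255.252.0.0
Wildcard = 255.255.255.255 - subnet mask
255 - 255 = 0
255 - 252 = 3
255 - 0 = 255
255 - 0 = 255
Wildcard: 0.3.255.255


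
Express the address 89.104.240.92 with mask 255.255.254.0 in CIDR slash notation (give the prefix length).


Binary: 11111111.11111111.11111110.00000000
Count leading 1s
Prefix: /23


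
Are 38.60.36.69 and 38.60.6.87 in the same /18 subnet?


Mask: 255.255.192.0
38.60.36.69 AND mask = 38.60.0.0
38.60.6.87 AND mask = 38.60.0.0
Yes, same subnet (38.60.0.0)


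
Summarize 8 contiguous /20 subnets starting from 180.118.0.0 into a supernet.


Original prefix: /20
Number of subnets: 8 = 2^3
New prefix = 20 - 3 = 17
Supernet: 180.118.0.0/17


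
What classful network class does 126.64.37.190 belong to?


First octet: 126
Binary: 01111110
0xxxxxxx -> Class A (1-126)
Class A, default mask 255.0.0.0 (/8)


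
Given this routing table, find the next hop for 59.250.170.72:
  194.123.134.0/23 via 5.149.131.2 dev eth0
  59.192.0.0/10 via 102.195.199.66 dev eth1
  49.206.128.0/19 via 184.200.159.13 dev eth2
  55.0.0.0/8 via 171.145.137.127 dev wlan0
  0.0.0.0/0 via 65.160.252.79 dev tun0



Longest prefix match for 59.250.170.72:
  /23 194.123.134.0: no
  /10 59.192.0.0: MATCH
  /19 49.206.128.0: no
  /8 55.0.0.0: no
  /0 0.0.0.0: MATCH
Selected: next-hop 102.195.199.66 via eth1 (matched /10)


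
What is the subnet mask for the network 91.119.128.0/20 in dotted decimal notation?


/20 means 20 network bits, 12 host bits
Binary: 11111111111111111111000000000000
Mask: 255.255.240.0


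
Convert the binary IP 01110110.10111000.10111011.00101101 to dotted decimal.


01110110 = 118
10111000 = 184
10111011 = 187
00101101 = 45
IP: 118.184.187.45


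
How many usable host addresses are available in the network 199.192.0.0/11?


Host bits = 32 - 11 = 21
Total addresses = 2^21 = 2097152
Usable = total - 2 (network and broadcast)
Usable hosts: 2097150


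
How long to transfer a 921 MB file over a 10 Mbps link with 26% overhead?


Effective throughput = 10 * (1 - 26/100) = 7.4 Mbps
File size in Mb = 921 * 8 = 7368 Mb
Time = 7368 / 7.4
Time = 995.6757 seconds


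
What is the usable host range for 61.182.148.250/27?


Network: 61.182.148.224
Broadcast: 61.182.148.255
First usable = network + 1
Last usable = broadcast - 1
Range: 61.182.148.225 to 61.182.148.254


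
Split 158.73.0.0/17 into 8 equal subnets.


New prefix = 17 + 3 = 20
Each subnet has 4096 addresses
  158.73.0.0/20
  158.73.16.0/20
  158.73.32.0/20
  158.73.48.0/20
  158.73.64.0/20
  158.73.80.0/20
  158.73.96.0/20
  158.73.112.0/20
Subnets: 158.73.0.0/20, 158.73.16.0/20, 158.73.32.0/20, 158.73.48.0/20, 158.73.64.0/20, 158.73.80.0/20, 158.73.96.0/20, 158.73.112.0/20


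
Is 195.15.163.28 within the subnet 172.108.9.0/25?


Subnet network: 172.108.9.0
Test IP AND mask: 195.15.163.0
No, 195.15.163.28 is not in 172.108.9.0/25


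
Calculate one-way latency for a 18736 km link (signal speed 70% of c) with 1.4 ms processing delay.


Speed = 0.7 * 3e5 km/s = 210000 km/s
Propagation delay = 18736 / 210000 = 0.0892 s = 89.219 ms
Processing delay = 1.4 ms
Total one-way latency = 90.619 ms


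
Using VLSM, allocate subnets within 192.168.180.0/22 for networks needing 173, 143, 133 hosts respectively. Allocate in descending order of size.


173 hosts -> /24 (254 usable): 192.168.180.0/24
143 hosts -> /24 (254 usable): 192.168.181.0/24
133 hosts -> /24 (254 usable): 192.168.182.0/24
Allocation: 192.168.180.0/24 (173 hosts, 254 usable); 192.168.181.0/24 (143 hosts, 254 usable); 192.168.182.0/24 (133 hosts, 254 usable)


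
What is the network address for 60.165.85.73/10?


IP:   00111100.10100101.01010101.01001001
Mask: 11111111.11000000.00000000.00000000
AND operation:
Net:  00111100.10000000.00000000.00000000
Network: 60.128.0.0/10


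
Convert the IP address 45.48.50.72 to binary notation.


45 = 00101101
48 = 00110000
50 = 00110010
72 = 01001000
Binary: 00101101.00110000.00110010.01001000


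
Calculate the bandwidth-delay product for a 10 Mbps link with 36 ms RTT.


BDP = bandwidth * RTT
= 10 Mbps * 36 ms
= 10 * 1e6 * 36 / 1000 bits
= 360000 bits
= 45000 bytes
= 43.9453 KB
BDP = 360000 bits (45000 bytes)


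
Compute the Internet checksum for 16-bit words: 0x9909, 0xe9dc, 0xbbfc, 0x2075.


Sum all words (with carry folding):
+ 0x9909 = 0x9909
+ 0xe9dc = 0x82e6
+ 0xbbfc = 0x3ee3
+ 0x2075 = 0x5f58
One's complement: ~0x5f58
Checksum = 0xa0a7


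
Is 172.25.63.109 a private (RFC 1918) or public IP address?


RFC 1918 private ranges:
  10.0.0.0/8 (10.0.0.0 - 10.255.255.255)
  172.16.0.0/12 (172.16.0.0 - 172.31.255.255)
  192.168.0.0/16 (192.168.0.0 - 192.168.255.255)
Private (in 172.16.0.0/12)


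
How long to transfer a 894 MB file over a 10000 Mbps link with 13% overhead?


Effective throughput = 10000 * (1 - 13/100) = 8700 Mbps
File size in Mb = 894 * 8 = 7152 Mb
Time = 7152 / 8700
Time = 0.8221 seconds


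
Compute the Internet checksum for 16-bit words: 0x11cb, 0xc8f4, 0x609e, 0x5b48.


Sum all words (with carry folding):
+ 0x11cb = 0x11cb
+ 0xc8f4 = 0xdabf
+ 0x609e = 0x3b5e
+ 0x5b48 = 0x96a6
One's complement: ~0x96a6
Checksum = 0x6959


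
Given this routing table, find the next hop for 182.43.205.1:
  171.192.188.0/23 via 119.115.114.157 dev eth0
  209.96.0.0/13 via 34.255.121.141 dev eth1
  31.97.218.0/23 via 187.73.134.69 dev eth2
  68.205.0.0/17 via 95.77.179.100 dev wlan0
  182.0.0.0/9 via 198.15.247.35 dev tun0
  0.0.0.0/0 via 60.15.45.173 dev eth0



Longest prefix match for 182.43.205.1:
  /23 171.192.188.0: no
  /13 209.96.0.0: no
  /23 31.97.218.0: no
  /17 68.205.0.0: no
  /9 182.0.0.0: MATCH
  /0 0.0.0.0: MATCH
Selected: next-hop 198.15.247.35 via tun0 (matched /9)


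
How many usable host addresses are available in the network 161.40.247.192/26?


Host bits = 32 - 26 = 6
Total addresses = 2^6 = 64
Usable = total - 2 (network and broadcast)
Usable hosts: 62


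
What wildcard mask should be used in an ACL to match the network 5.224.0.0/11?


Subnet mask: 255.224.0.0
Wildcard = 255.255.255.255 - subnet mask
255 - 255 = 0
255 - 224 = 31
255 - 0 = 255
255 - 0 = 255
Wildcard: 0.31.255.255


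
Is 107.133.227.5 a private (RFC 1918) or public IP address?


RFC 1918 private ranges:
  10.0.0.0/8 (10.0.0.0 - 10.255.255.255)
  172.16.0.0/12 (172.16.0.0 - 172.31.255.255)
  192.168.0.0/16 (192.168.0.0 - 192.168.255.255)
Public (not in any RFC 1918 range)


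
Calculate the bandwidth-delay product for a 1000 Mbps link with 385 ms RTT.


BDP = bandwidth * RTT
= 1000 Mbps * 385 ms
= 1000 * 1e6 * 385 / 1000 bits
= 385000000 bits
= 48125000 bytes
= 46997.0703 KB
BDP = 385000000 bits (48125000 bytes)


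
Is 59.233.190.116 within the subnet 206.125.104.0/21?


Subnet network: 206.125.104.0
Test IP AND mask: 59.233.184.0
No, 59.233.190.116 is not in 206.125.104.0/21


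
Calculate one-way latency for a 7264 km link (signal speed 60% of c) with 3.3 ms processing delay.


Speed = 0.6 * 3e5 km/s = 180000 km/s
Propagation delay = 7264 / 180000 = 0.0404 s = 40.3556 ms
Processing delay = 3.3 ms
Total one-way latency = 43.6556 ms


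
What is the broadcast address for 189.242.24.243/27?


Network: 189.242.24.224/27
Host bits = 5
Set all host bits to 1:
Broadcast: 189.242.24.255


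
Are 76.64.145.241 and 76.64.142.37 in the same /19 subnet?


Mask: 255.255.224.0
76.64.145.241 AND mask = 76.64.128.0
76.64.142.37 AND mask = 76.64.128.0
Yes, same subnet (76.64.128.0)


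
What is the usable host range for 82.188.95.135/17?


Network: 82.188.0.0
Broadcast: 82.188.127.255
First usable = network + 1
Last usable = broadcast - 1
Range: 82.188.0.1 to 82.188.127.254


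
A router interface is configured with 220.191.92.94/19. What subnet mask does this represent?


/19 means 19 network bits, 13 host bits
Binary: 11111111111111111110000000000000
Mask: 255.255.224.0


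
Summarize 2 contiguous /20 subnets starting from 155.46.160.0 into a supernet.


Original prefix: /20
Number of subnets: 2 = 2^1
New prefix = 20 - 1 = 19
Supernet: 155.46.160.0/19


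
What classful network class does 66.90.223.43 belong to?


First octet: 66
Binary: 01000010
0xxxxxxx -> Class A (1-126)
Class A, default mask 255.0.0.0 (/8)


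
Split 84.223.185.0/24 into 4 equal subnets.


New prefix = 24 + 2 = 26
Each subnet has 64 addresses
  84.223.185.0/26
  84.223.185.64/26
  84.223.185.128/26
  84.223.185.192/26
Subnets: 84.223.185.0/26, 84.223.185.64/26, 84.223.185.128/26, 84.223.185.192/26


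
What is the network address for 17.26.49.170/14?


IP:   00010001.00011010.00110001.10101010
Mask: 11111111.11111100.00000000.00000000
AND operation:
Net:  00010001.00011000.00000000.00000000
Network: 17.24.0.0/14


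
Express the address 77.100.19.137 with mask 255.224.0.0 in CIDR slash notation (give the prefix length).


Binary: 11111111.11100000.00000000.00000000
Count leading 1s
Prefix: /11


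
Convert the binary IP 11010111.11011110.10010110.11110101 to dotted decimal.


11010111 = 215
11011110 = 222
10010110 = 150
11110101 = 245
IP: 215.222.150.245


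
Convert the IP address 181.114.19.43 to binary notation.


181 = 10110101
114 = 01110010
19 = 00010011
43 = 00101011
Binary: 10110101.01110010.00010011.00101011


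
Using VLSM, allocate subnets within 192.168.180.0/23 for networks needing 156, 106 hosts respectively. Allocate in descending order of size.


156 hosts -> /24 (254 usable): 192.168.180.0/24
106 hosts -> /25 (126 usable): 192.168.181.0/25
Allocation: 192.168.180.0/24 (156 hosts, 254 usable); 192.168.181.0/25 (106 hosts, 126 usable)


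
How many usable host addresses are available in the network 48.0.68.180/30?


Host bits = 32 - 30 = 2
Total addresses = 2^2 = 4
Usable = total - 2 (network and broadcast)
Usable hosts: 2


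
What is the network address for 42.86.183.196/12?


IP:   00101010.01010110.10110111.11000100
Mask: 11111111.11110000.00000000.00000000
AND operation:
Net:  00101010.01010000.00000000.00000000
Network: 42.80.0.0/12


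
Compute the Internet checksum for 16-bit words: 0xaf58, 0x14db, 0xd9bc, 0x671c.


Sum all words (with carry folding):
+ 0xaf58 = 0xaf58
+ 0x14db = 0xc433
+ 0xd9bc = 0x9df0
+ 0x671c = 0x050d
One's complement: ~0x050d
Checksum = 0xfaf2


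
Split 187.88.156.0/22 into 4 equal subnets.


New prefix = 22 + 2 = 24
Each subnet has 256 addresses
  187.88.156.0/24
  187.88.157.0/24
  187.88.158.0/24
  187.88.159.0/24
Subnets: 187.88.156.0/24, 187.88.157.0/24, 187.88.158.0/24, 187.88.159.0/24


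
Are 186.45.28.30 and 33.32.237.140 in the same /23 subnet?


Mask: 255.255.254.0
186.45.28.30 AND mask = 186.45.28.0
33.32.237.140 AND mask = 33.32.236.0
No, different subnets (186.45.28.0 vs 33.32.236.0)


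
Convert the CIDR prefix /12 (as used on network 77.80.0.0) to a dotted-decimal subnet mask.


/12 means 12 network bits, 20 host bits
Binary: 11111111111100000000000000000000
Mask: 255.240.0.0


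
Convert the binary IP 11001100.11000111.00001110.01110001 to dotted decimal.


11001100 = 204
11000111 = 199
00001110 = 14
01110001 = 113
IP: 204.199.14.113


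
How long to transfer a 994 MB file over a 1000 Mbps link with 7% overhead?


Effective throughput = 1000 * (1 - 7/100) = 930.0 Mbps
File size in Mb = 994 * 8 = 7952 Mb
Time = 7952 / 930.0
Time = 8.5505 seconds


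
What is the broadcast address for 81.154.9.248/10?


Network: 81.128.0.0/10
Host bits = 22
Set all host bits to 1:
Broadcast: 81.191.255.255


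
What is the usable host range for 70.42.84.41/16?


Network: 70.42.0.0
Broadcast: 70.42.255.255
First usable = network + 1
Last usable = broadcast - 1
Range: 70.42.0.1 to 70.42.255.254


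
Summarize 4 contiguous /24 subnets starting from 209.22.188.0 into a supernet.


Original prefix: /24
Number of subnets: 4 = 2^2
New prefix = 24 - 2 = 22
Supernet: 209.22.188.0/22


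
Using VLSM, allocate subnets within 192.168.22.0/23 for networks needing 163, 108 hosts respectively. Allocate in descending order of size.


163 hosts -> /24 (254 usable): 192.168.22.0/24
108 hosts -> /25 (126 usable): 192.168.23.0/25
Allocation: 192.168.22.0/24 (163 hosts, 254 usable); 192.168.23.0/25 (108 hosts, 126 usable)


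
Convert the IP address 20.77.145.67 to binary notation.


20 = 00010100
77 = 01001101
145 = 10010001
67 = 01000011
Binary: 00010100.01001101.10010001.01000011


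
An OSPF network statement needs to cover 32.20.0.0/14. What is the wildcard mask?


Subnet mask: 255.252.0.0
Wildcard = 255.255.255.255 - subnet mask
255 - 255 = 0
255 - 252 = 3
255 - 0 = 255
255 - 0 = 255
Wildcard: 0.3.255.255


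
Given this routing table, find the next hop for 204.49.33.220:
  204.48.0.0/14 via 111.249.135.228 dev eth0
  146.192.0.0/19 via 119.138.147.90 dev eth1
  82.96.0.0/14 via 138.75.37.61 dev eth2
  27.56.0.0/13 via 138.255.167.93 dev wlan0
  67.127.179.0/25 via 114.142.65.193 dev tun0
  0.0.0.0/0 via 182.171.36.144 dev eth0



Longest prefix match for 204.49.33.220:
  /14 204.48.0.0: MATCH
  /19 146.192.0.0: no
  /14 82.96.0.0: no
  /13 27.56.0.0: no
  /25 67.127.179.0: no
  /0 0.0.0.0: MATCH
Selected: next-hop 111.249.135.228 via eth0 (matched /14)


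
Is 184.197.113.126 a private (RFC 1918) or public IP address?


RFC 1918 private ranges:
  10.0.0.0/8 (10.0.0.0 - 10.255.255.255)
  172.16.0.0/12 (172.16.0.0 - 172.31.255.255)
  192.168.0.0/16 (192.168.0.0 - 192.168.255.255)
Public (not in any RFC 1918 range)


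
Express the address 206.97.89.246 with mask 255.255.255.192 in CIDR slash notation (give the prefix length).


Binary: 11111111.11111111.11111111.11000000
Count leading 1s
Prefix: /26


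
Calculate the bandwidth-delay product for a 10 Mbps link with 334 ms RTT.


BDP = bandwidth * RTT
= 10 Mbps * 334 ms
= 10 * 1e6 * 334 / 1000 bits
= 3340000 bits
= 417500 bytes
= 407.7148 KB
BDP = 3340000 bits (417500 bytes)


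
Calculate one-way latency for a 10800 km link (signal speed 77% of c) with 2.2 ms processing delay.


Speed = 0.77 * 3e5 km/s = 231000 km/s
Propagation delay = 10800 / 231000 = 0.0468 s = 46.7532 ms
Processing delay = 2.2 ms
Total one-way latency = 48.9532 ms


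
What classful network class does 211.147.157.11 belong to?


First octet: 211
Binary: 11010011
110xxxxx -> Class C (192-223)
Class C, default mask 255.255.255.0 (/24)


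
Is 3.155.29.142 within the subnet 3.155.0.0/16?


Subnet network: 3.155.0.0
Test IP AND mask: 3.155.0.0
Yes, 3.155.29.142 is in 3.155.0.0/16


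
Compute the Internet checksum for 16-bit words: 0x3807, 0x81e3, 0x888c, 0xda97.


Sum all words (with carry folding):
+ 0x3807 = 0x3807
+ 0x81e3 = 0xb9ea
+ 0x888c = 0x4277
+ 0xda97 = 0x1d0f
One's complement: ~0x1d0f
Checksum = 0xe2f0


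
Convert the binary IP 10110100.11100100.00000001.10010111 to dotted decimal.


10110100 = 180
11100100 = 228
00000001 = 1
10010111 = 151
IP: 180.228.1.151


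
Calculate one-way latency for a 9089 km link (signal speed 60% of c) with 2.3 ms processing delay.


Speed = 0.6 * 3e5 km/s = 180000 km/s
Propagation delay = 9089 / 180000 = 0.0505 s = 50.4944 ms
Processing delay = 2.3 ms
Total one-way latency = 52.7944 ms


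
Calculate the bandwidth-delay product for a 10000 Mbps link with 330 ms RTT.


BDP = bandwidth * RTT
= 10000 Mbps * 330 ms
= 10000 * 1e6 * 330 / 1000 bits
= 3300000000 bits
= 412500000 bytes
= 402832.0312 KB
BDP = 3300000000 bits (412500000 bytes)


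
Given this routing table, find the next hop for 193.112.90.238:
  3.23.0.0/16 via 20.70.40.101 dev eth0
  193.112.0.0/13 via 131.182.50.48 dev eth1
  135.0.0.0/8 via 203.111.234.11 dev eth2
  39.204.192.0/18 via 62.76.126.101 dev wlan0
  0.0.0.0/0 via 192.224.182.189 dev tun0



Longest prefix match for 193.112.90.238:
  /16 3.23.0.0: no
  /13 193.112.0.0: MATCH
  /8 135.0.0.0: no
  /18 39.204.192.0: no
  /0 0.0.0.0: MATCH
Selected: next-hop 131.182.50.48 via eth1 (matched /13)


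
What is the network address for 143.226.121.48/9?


IP:   10001111.11100010.01111001.00110000
Mask: 11111111.10000000.00000000.00000000
AND operation:
Net:  10001111.10000000.00000000.00000000
Network: 143.128.0.0/9


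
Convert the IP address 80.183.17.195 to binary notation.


80 = 01010000
183 = 10110111
17 = 00010001
195 = 11000011
Binary: 01010000.10110111.00010001.11000011


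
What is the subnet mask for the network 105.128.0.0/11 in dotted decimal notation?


/11 means 11 network bits, 21 host bits
Binary: 11111111111000000000000000000000
Mask: 255.224.0.0


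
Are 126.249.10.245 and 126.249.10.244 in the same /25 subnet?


Mask: 255.255.255.128
126.249.10.245 AND mask = 126.249.10.128
126.249.10.244 AND mask = 126.249.10.128
Yes, same subnet (126.249.10.128)


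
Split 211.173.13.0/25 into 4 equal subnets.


New prefix = 25 + 2 = 27
Each subnet has 32 addresses
  211.173.13.0/27
  211.173.13.32/27
  211.173.13.64/27
  211.173.13.96/27
Subnets: 211.173.13.0/27, 211.173.13.32/27, 211.173.13.64/27, 211.173.13.96/27


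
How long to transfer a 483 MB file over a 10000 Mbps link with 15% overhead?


Effective throughput = 10000 * (1 - 15/100) = 8500 Mbps
File size in Mb = 483 * 8 = 3864 Mb
Time = 3864 / 8500
Time = 0.4546 seconds


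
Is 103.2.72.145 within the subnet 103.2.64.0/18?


Subnet network: 103.2.64.0
Test IP AND mask: 103.2.64.0
Yes, 103.2.72.145 is in 103.2.64.0/18


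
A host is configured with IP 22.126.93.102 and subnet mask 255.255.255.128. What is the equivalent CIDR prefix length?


Binary: 11111111.11111111.11111111.10000000
Count leading 1s
Prefix: /25


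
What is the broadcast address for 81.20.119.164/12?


Network: 81.16.0.0/12
Host bits = 20
Set all host bits to 1:
Broadcast: 81.31.255.255


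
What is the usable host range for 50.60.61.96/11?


Network: 50.32.0.0
Broadcast: 50.63.255.255
First usable = network + 1
Last usable = broadcast - 1
Range: 50.32.0.1 to 50.63.255.254


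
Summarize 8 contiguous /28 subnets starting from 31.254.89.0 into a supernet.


Original prefix: /28
Number of subnets: 8 = 2^3
New prefix = 28 - 3 = 25
Supernet: 31.254.89.0/25


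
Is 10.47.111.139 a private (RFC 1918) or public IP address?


RFC 1918 private ranges:
  10.0.0.0/8 (10.0.0.0 - 10.255.255.255)
  172.16.0.0/12 (172.16.0.0 - 172.31.255.255)
  192.168.0.0/16 (192.168.0.0 - 192.168.255.255)
Private (in 10.0.0.0/8)


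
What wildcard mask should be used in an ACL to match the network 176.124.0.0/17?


Subnet mask: 255.255.128.0
Wildcard = 255.255.255.255 - subnet mask
255 - 255 = 0
255 - 255 = 0
255 - 128 = 127
255 - 0 = 255
Wildcard: 0.0.127.255


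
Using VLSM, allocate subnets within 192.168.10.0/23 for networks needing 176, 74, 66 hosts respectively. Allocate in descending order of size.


176 hosts -> /24 (254 usable): 192.168.10.0/24
74 hosts -> /25 (126 usable): 192.168.11.0/25
66 hosts -> /25 (126 usable): 192.168.11.128/25
Allocation: 192.168.10.0/24 (176 hosts, 254 usable); 192.168.11.0/25 (74 hosts, 126 usable); 192.168.11.128/25 (66 hosts, 126 usable)


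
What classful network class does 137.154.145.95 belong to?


First octet: 137
Binary: 10001001
10xxxxxx -> Class B (128-191)
Class B, default mask 255.255.0.0 (/16)


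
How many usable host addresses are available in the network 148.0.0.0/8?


Host bits = 32 - 8 = 24
Total addresses = 2^24 = 16777216
Usable = total - 2 (network and broadcast)
Usable hosts: 16777214


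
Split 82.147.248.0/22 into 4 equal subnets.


New prefix = 22 + 2 = 24
Each subnet has 256 addresses
  82.147.248.0/24
  82.147.249.0/24
  82.147.250.0/24
  82.147.251.0/24
Subnets: 82.147.248.0/24, 82.147.249.0/24, 82.147.250.0/24, 82.147.251.0/24


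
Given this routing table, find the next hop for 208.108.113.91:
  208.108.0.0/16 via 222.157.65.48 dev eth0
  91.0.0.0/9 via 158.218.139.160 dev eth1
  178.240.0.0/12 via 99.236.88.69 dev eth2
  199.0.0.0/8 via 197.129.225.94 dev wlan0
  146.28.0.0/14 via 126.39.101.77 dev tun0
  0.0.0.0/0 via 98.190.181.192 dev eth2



Longest prefix match for 208.108.113.91:
  /16 208.108.0.0: MATCH
  /9 91.0.0.0: no
  /12 178.240.0.0: no
  /8 199.0.0.0: no
  /14 146.28.0.0: no
  /0 0.0.0.0: MATCH
Selected: next-hop 222.157.65.48 via eth0 (matched /16)


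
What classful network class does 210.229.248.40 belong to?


First octet: 210
Binary: 11010010
110xxxxx -> Class C (192-223)
Class C, default mask 255.255.255.0 (/24)


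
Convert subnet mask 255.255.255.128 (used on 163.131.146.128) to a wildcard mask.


Subnet mask: 255.255.255.128
Wildcard = 255.255.255.255 - subnet mask
255 - 255 = 0
255 - 255 = 0
255 - 255 = 0
255 - 128 = 127
Wildcard: 0.0.0.127


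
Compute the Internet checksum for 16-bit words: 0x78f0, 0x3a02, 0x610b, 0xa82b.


Sum all words (with carry folding):
+ 0x78f0 = 0x78f0
+ 0x3a02 = 0xb2f2
+ 0x610b = 0x13fe
+ 0xa82b = 0xbc29
One's complement: ~0xbc29
Checksum = 0x43d6


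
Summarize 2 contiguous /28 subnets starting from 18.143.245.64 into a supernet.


Original prefix: /28
Number of subnets: 2 = 2^1
New prefix = 28 - 1 = 27
Supernet: 18.143.245.64/27


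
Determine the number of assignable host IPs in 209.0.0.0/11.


Host bits = 32 - 11 = 21
Total addresses = 2^21 = 2097152
Usable = total - 2 (network and broadcast)
Usable hosts: 2097150


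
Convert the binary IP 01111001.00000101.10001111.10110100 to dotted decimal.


01111001 = 121
00000101 = 5
10001111 = 143
10110100 = 180
IP: 121.5.143.180


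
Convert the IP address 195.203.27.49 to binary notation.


195 = 11000011
203 = 11001011
27 = 00011011
49 = 00110001
Binary: 11000011.11001011.00011011.00110001


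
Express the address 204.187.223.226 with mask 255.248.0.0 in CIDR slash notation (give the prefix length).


Binary: 11111111.11111000.00000000.00000000
Count leading 1s
Prefix: /13


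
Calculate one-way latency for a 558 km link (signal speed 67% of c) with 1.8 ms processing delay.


Speed = 0.67 * 3e5 km/s = 201000 km/s
Propagation delay = 558 / 201000 = 0.0028 s = 2.7761 ms
Processing delay = 1.8 ms
Total one-way latency = 4.5761 ms


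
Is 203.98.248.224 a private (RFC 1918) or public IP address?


RFC 1918 private ranges:
  10.0.0.0/8 (10.0.0.0 - 10.255.255.255)
  172.16.0.0/12 (172.16.0.0 - 172.31.255.255)
  192.168.0.0/16 (192.168.0.0 - 192.168.255.255)
Public (not in any RFC 1918 range)


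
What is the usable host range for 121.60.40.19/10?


Network: 121.0.0.0
Broadcast: 121.63.255.255
First usable = network + 1
Last usable = broadcast - 1
Range: 121.0.0.1 to 121.63.255.254


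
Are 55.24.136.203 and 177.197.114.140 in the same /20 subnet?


Mask: 255.255.240.0
55.24.136.203 AND mask = 55.24.128.0
177.197.114.140 AND mask = 177.197.112.0
No, different subnets (55.24.128.0 vs 177.197.112.0)


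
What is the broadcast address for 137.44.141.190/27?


Network: 137.44.141.160/27
Host bits = 5
Set all host bits to 1:
Broadcast: 137.44.141.191


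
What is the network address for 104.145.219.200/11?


IP:   01101000.10010001.11011011.11001000
Mask: 11111111.11100000.00000000.00000000
AND operation:
Net:  01101000.10000000.00000000.00000000
Network: 104.128.0.0/11


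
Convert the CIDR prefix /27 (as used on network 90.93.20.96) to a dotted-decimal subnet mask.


/27 means 27 network bits, 5 host bits
Binary: 11111111111111111111111111100000
Mask: 255.255.255.224


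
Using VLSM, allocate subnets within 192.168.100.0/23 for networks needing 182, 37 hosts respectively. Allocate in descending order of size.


182 hosts -> /24 (254 usable): 192.168.100.0/24
37 hosts -> /26 (62 usable): 192.168.101.0/26
Allocation: 192.168.100.0/24 (182 hosts, 254 usable); 192.168.101.0/26 (37 hosts, 62 usable)


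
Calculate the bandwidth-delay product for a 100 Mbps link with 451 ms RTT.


BDP = bandwidth * RTT
= 100 Mbps * 451 ms
= 100 * 1e6 * 451 / 1000 bits
= 45100000 bits
= 5637500 bytes
= 5505.3711 KB
BDP = 45100000 bits (5637500 bytes)


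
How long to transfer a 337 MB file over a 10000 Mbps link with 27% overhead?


Effective throughput = 10000 * (1 - 27/100) = 7300 Mbps
File size in Mb = 337 * 8 = 2696 Mb
Time = 2696 / 7300
Time = 0.3693 seconds


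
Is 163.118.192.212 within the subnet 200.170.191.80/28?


Subnet network: 200.170.191.80
Test IP AND mask: 163.118.192.208
No, 163.118.192.212 is not in 200.170.191.80/28


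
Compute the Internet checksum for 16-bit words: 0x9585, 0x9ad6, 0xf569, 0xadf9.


Sum all words (with carry folding):
+ 0x9585 = 0x9585
+ 0x9ad6 = 0x305c
+ 0xf569 = 0x25c6
+ 0xadf9 = 0xd3bf
One's complement: ~0xd3bf
Checksum = 0x2c40


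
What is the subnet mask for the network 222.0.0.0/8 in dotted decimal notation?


/8 means 8 network bits, 24 host bits
Binary: 11111111000000000000000000000000
Mask: 255.0.0.0


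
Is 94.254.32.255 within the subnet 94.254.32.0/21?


Subnet network: 94.254.32.0
Test IP AND mask: 94.254.32.0
Yes, 94.254.32.255 is in 94.254.32.0/21


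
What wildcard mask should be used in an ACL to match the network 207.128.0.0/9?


Subnet mask: 255.128.0.0
Wildcard = 255.255.255.255 - subnet mask
255 - 255 = 0
255 - 128 = 127
255 - 0 = 255
255 - 0 = 255
Wildcard: 0.127.255.255


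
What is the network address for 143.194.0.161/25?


IP:   10001111.11000010.00000000.10100001
Mask: 11111111.11111111.11111111.10000000
AND operation:
Net:  10001111.11000010.00000000.10000000
Network: 143.194.0.128/25


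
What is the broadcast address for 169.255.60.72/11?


Network: 169.224.0.0/11
Host bits = 21
Set all host bits to 1:
Broadcast: 169.255.255.255


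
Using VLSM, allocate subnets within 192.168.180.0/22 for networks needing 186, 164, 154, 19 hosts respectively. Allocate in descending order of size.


186 hosts -> /24 (254 usable): 192.168.180.0/24
164 hosts -> /24 (254 usable): 192.168.181.0/24
154 hosts -> /24 (254 usable): 192.168.182.0/24
19 hosts -> /27 (30 usable): 192.168.183.0/27
Allocation: 192.168.180.0/24 (186 hosts, 254 usable); 192.168.181.0/24 (164 hosts, 254 usable); 192.168.182.0/24 (154 hosts, 254 usable); 192.168.183.0/27 (19 hosts, 30 usable)


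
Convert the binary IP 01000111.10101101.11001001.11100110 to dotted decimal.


01000111 = 71
10101101 = 173
11001001 = 201
11100110 = 230
IP: 71.173.201.230


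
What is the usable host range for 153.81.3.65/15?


Network: 153.80.0.0
Broadcast: 153.81.255.255
First usable = network + 1
Last usable = broadcast - 1
Range: 153.80.0.1 to 153.81.255.254


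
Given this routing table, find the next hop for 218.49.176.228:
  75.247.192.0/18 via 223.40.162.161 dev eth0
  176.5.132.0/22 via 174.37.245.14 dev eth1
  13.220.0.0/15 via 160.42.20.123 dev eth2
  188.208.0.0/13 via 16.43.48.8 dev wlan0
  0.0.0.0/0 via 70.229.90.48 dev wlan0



Longest prefix match for 218.49.176.228:
  /18 75.247.192.0: no
  /22 176.5.132.0: no
  /15 13.220.0.0: no
  /13 188.208.0.0: no
  /0 0.0.0.0: MATCH
Selected: next-hop 70.229.90.48 via wlan0 (matched /0)


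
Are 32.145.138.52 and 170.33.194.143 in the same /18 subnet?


Mask: 255.255.192.0
32.145.138.52 AND mask = 32.145.128.0
170.33.194.143 AND mask = 170.33.192.0
No, different subnets (32.145.128.0 vs 170.33.192.0)


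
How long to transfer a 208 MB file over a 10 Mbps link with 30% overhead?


Effective throughput = 10 * (1 - 30/100) = 7 Mbps
File size in Mb = 208 * 8 = 1664 Mb
Time = 1664 / 7
Time = 237.7143 seconds


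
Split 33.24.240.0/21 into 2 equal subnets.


New prefix = 21 + 1 = 22
Each subnet has 1024 addresses
  33.24.240.0/22
  33.24.244.0/22
Subnets: 33.24.240.0/22, 33.24.244.0/22


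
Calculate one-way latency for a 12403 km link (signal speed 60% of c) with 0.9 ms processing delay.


Speed = 0.6 * 3e5 km/s = 180000 km/s
Propagation delay = 12403 / 180000 = 0.0689 s = 68.9056 ms
Processing delay = 0.9 ms
Total one-way latency = 69.8056 ms


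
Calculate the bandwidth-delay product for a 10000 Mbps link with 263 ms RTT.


BDP = bandwidth * RTT
= 10000 Mbps * 263 ms
= 10000 * 1e6 * 263 / 1000 bits
= 2630000000 bits
= 328750000 bytes
= 321044.9219 KB
BDP = 2630000000 bits (328750000 bytes)


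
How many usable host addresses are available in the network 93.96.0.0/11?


Host bits = 32 - 11 = 21
Total addresses = 2^21 = 2097152
Usable = total - 2 (network and broadcast)
Usable hosts: 2097150


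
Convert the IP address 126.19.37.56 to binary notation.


126 = 01111110
19 = 00010011
37 = 00100101
56 = 00111000
Binary: 01111110.00010011.00100101.00111000


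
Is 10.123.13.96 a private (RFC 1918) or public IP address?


RFC 1918 private ranges:
  10.0.0.0/8 (10.0.0.0 - 10.255.255.255)
  172.16.0.0/12 (172.16.0.0 - 172.31.255.255)
  192.168.0.0/16 (192.168.0.0 - 192.168.255.255)
Private (in 10.0.0.0/8)


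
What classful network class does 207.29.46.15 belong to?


First octet: 207
Binary: 11001111
110xxxxx -> Class C (192-223)
Class C, default mask 255.255.255.0 (/24)


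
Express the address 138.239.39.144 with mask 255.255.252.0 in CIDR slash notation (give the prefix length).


Binary: 11111111.11111111.11111100.00000000
Count leading 1s
Prefix: /22


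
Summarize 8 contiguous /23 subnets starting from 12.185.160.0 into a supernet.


Original prefix: /23
Number of subnets: 8 = 2^3
New prefix = 23 - 3 = 20
Supernet: 12.185.160.0/20


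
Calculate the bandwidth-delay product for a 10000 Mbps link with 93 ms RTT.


BDP = bandwidth * RTT
= 10000 Mbps * 93 ms
= 10000 * 1e6 * 93 / 1000 bits
= 930000000 bits
= 116250000 bytes
= 113525.3906 KB
BDP = 930000000 bits (116250000 bytes)


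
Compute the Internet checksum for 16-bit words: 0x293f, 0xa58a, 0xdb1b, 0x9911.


Sum all words (with carry folding):
+ 0x293f = 0x293f
+ 0xa58a = 0xcec9
+ 0xdb1b = 0xa9e5
+ 0x9911 = 0x42f7
One's complement: ~0x42f7
Checksum = 0xbd08


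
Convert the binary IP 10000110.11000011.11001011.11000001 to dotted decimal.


10000110 = 134
11000011 = 195
11001011 = 203
11000001 = 193
IP: 134.195.203.193


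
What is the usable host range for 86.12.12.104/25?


Network: 86.12.12.0
Broadcast: 86.12.12.127
First usable = network + 1
Last usable = broadcast - 1
Range: 86.12.12.1 to 86.12.12.126


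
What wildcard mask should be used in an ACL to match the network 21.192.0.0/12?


Subnet mask: 255.240.0.0
Wildcard = 255.255.255.255 - subnet mask
255 - 255 = 0
255 - 240 = 15
255 - 0 = 255
255 - 0 = 255
Wildcard: 0.15.255.255


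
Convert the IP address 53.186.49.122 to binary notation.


53 = 00110101
186 = 10111010
49 = 00110001
122 = 01111010
Binary: 00110101.10111010.00110001.01111010


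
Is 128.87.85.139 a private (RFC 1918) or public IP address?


RFC 1918 private ranges:
  10.0.0.0/8 (10.0.0.0 - 10.255.255.255)
  172.16.0.0/12 (172.16.0.0 - 172.31.255.255)
  192.168.0.0/16 (192.168.0.0 - 192.168.255.255)
Public (not in any RFC 1918 range)


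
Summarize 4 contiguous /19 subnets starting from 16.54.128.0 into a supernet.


Original prefix: /19
Number of subnets: 4 = 2^2
New prefix = 19 - 2 = 17
Supernet: 16.54.128.0/17


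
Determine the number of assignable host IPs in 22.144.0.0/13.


Host bits = 32 - 13 = 19
Total addresses = 2^19 = 524288
Usable = total - 2 (network and broadcast)
Usable hosts: 524286


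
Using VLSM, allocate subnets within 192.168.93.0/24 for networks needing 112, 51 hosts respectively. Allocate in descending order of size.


112 hosts -> /25 (126 usable): 192.168.93.0/25
51 hosts -> /26 (62 usable): 192.168.93.128/26
Allocation: 192.168.93.0/25 (112 hosts, 126 usable); 192.168.93.128/26 (51 hosts, 62 usable)
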